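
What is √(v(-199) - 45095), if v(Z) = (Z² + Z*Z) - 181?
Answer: √33926 ≈ 184.19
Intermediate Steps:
v(Z) = -181 + 2*Z² (v(Z) = (Z² + Z²) - 181 = 2*Z² - 181 = -181 + 2*Z²)
√(v(-199) - 45095) = √((-181 + 2*(-199)²) - 45095) = √((-181 + 2*39601) - 45095) = √((-181 + 79202) - 45095) = √(79021 - 45095) = √33926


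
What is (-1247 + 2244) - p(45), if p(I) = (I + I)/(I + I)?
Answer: 996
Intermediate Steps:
p(I) = 1 (p(I) = (2*I)/((2*I)) = (2*I)*(1/(2*I)) = 1)
(-1247 + 2244) - p(45) = (-1247 + 2244) - 1*1 = 997 - 1 = 996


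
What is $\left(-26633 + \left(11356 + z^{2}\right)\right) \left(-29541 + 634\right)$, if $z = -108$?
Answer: $104440991$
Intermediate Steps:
$\left(-26633 + \left(11356 + z^{2}\right)\right) \left(-29541 + 634\right) = \left(-26633 + \left(11356 + \left(-108\right)^{2}\right)\right) \left(-29541 + 634\right) = \left(-26633 + \left(11356 + 11664\right)\right) \left(-28907\right) = \left(-26633 + 23020\right) \left(-28907\right) = \left(-3613\right) \left(-28907\right) = 104440991$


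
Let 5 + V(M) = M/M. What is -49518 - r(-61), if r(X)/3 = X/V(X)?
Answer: -198255/4 ≈ -49564.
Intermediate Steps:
V(M) = -4 (V(M) = -5 + M/M = -5 + 1 = -4)
r(X) = -3*X/4 (r(X) = 3*(X/(-4)) = 3*(X*(-¼)) = 3*(-X/4) = -3*X/4)
-49518 - r(-61) = -49518 - (-3)*(-61)/4 = -49518 - 1*183/4 = -49518 - 183/4 = -198255/4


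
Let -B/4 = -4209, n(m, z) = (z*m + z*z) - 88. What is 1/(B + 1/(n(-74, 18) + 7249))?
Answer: 6153/103591909 ≈ 5.9397e-5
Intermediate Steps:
n(m, z) = -88 + z² + m*z (n(m, z) = (m*z + z²) - 88 = (z² + m*z) - 88 = -88 + z² + m*z)
B = 16836 (B = -4*(-4209) = 16836)
1/(B + 1/(n(-74, 18) + 7249)) = 1/(16836 + 1/((-88 + 18² - 74*18) + 7249)) = 1/(16836 + 1/((-88 + 324 - 1332) + 7249)) = 1/(16836 + 1/(-1096 + 7249)) = 1/(16836 + 1/6153) = 1/(103591909/6153) = 6153/103591909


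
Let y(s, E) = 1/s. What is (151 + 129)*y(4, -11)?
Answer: 70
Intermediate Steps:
(151 + 129)*y(4, -11) = (151 + 129)/4 = 280*(¼) = 70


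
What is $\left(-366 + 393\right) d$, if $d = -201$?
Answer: $-5427$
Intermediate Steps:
$\left(-366 + 393\right) d = \left(-366 + 393\right) \left(-201\right) = 27 \left(-201\right) = -5427$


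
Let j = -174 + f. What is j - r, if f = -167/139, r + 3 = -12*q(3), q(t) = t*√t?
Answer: -23936/139 + 36*√3 ≈ -109.85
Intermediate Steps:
q(t) = t^(3/2)
r = -3 - 36*√3 ≈ -65.354
f = -167/139 (f = -167*1/139 = -167/139 ≈ -1.2014)
j = -24353/139 (j = -174 - 167/139 = -24353/139 ≈ -175.20)
j - r = -24353/139 - (-3 - 36*√3) = -24353/139 + (3 + 36*√3) = -23936/139 + 36*√3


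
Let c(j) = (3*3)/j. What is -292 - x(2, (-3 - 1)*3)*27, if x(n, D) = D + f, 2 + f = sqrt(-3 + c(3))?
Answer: 86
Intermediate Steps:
c(j) = 9/j
f = -2 (f = -2 + sqrt(-3 + 9/3) = -2 + sqrt(-3 + 9*(1/3)) = -2 + sqrt(-3 + 3) = -2 + sqrt(0) = -2 + 0 = -2)
x(n, D) = -2 + D (x(n, D) = D - 2 = -2 + D)
-292 - x(2, (-3 - 1)*3)*27 = -292 - (-2 + (-3 - 1)*3)*27 = -292 - (-2 - 4*3)*27 = -292 - (-2 - 12)*27 = -292 - 1*(-14)*27 = -292 + 14*27 = -292 + 378 = 86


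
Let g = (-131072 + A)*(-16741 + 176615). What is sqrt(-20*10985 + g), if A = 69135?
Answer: 13*I*sqrt(58593702) ≈ 99511.0*I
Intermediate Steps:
g = -9902115938 (g = (-131072 + 69135)*(-16741 + 176615) = -61937*159874 = -9902115938)
sqrt(-20*10985 + g) = sqrt(-20*10985 - 9902115938) = sqrt(-219700 - 9902115938) = sqrt(-9902335638) = 13*I*sqrt(58593702)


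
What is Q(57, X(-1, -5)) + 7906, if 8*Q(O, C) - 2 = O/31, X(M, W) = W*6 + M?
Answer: 1960807/248 ≈ 7906.5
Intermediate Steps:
X(M, W) = M + 6*W (X(M, W) = 6*W + M = M + 6*W)
Q(O, C) = ¼ + O/248 (Q(O, C) = ¼ + (O/31)/8 = ¼ + O/248)
Q(57, X(-1, -5)) + 7906 = (¼ + (1/248)*57) + 7906 = (¼ + 57/248) + 7906 = 119/248 + 7906 = 1960807/248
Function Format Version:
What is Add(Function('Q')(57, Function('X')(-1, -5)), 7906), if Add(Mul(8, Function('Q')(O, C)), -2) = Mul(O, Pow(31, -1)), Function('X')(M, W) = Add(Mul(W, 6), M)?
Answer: Rational(1960807, 248) ≈ 7906.5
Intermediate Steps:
Function('X')(M, W) = Add(M, Mul(6, W)) (Function('X')(M, W) = Add(Mul(6, W), M) = Add(M, Mul(6, W)))
Function('Q')(O, C) = Add(Rational(1, 4), Mul(Rational(1, 248), O)) (Function('Q')(O, C) = Add(Rational(1, 4), Mul(Rational(1, 8), Mul(O, Pow(31, -1)))) = Add(Rational(1, 4), Mul(Rational(1, 8), Mul(O, Rational(1, 31)))) = Add(Rational(1, 4), Mul(Rational(1, 8), Mul(Rational(1, 31), O))) = Add(Rational(1, 4), Mul(Rational(1, 248), O)))
Add(Function('Q')(57, Function('X')(-1, -5)), 7906) = Add(Add(Rational(1, 4), Mul(Rational(1, 248), 57)), 7906) = Add(Add(Rational(1, 4), Rational(57, 248)), 7906) = Add(Rational(119, 248), 7906) = Rational(1960807, 248)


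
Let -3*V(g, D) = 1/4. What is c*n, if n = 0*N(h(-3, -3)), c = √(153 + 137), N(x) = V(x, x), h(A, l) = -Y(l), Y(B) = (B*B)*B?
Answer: 0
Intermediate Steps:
V(g, D) = -1/12 (V(g, D) = -⅓/4 = -⅓*¼ = -1/12)
Y(B) = B³ (Y(B) = B²*B = B³)
h(A, l) = -l³
N(x) = -1/12
c = √290 ≈ 17.029
n = 0 (n = 0*(-1/12) = 0)
c*n = √290*0 = 0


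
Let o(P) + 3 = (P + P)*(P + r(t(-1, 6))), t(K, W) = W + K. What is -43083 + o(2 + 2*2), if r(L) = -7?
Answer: -43098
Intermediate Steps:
t(K, W) = K + W
o(P) = -3 + 2*P*(-7 + P) (o(P) = -3 + (P + P)*(P - 7) = -3 + (2*P)*(-7 + P) = -3 + 2*P*(-7 + P))
-43083 + o(2 + 2*2) = -43083 + (-3 - 14*(2 + 2*2) + 2*(2 + 2*2)²) = -43083 + (-3 - 14*(2 + 4) + 2*(2 + 4)²) = -43083 + (-3 - 14*6 + 2*6²) = -43083 + (-3 - 84 + 2*36) = -43083 + (-3 - 84 + 72) = -43083 - 15 = -43098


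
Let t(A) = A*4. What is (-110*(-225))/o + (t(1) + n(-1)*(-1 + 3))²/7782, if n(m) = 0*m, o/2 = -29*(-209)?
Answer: 4381783/2143941 ≈ 2.0438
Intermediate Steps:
t(A) = 4*A
o = 12122 (o = 2*(-29*(-209)) = 2*6061 = 12122)
n(m) = 0
(-110*(-225))/o + (t(1) + n(-1)*(-1 + 3))²/7782 = -110*(-225)/12122 + (4*1 + 0*(-1 + 3))²/7782 = 24750*(1/12122) + (4 + 0*2)²*(1/7782) = 1125/551 + (4 + 0)²*(1/7782) = 1125/551 + 4²*(1/7782) = 1125/551 + 16*(1/7782) = 1125/551 + 8/3891 = 4381783/2143941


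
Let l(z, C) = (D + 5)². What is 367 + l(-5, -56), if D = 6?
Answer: 488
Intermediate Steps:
l(z, C) = 121 (l(z, C) = (6 + 5)² = 11² = 121)
367 + l(-5, -56) = 367 + 121 = 488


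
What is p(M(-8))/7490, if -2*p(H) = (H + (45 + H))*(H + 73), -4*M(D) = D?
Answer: -105/428 ≈ -0.24533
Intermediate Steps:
M(D) = -D/4
p(H) = -(45 + 2*H)*(73 + H)/2 (p(H) = -(H + (45 + H))*(H + 73)/2 = -(45 + 2*H)*(73 + H)/2)
p(M(-8))/7490 = (-3285/2 - (-1/4*(-8))**2 - (-191)*(-8)/8)/7490 = (-3285/2 - 1*2**2 - 191/2*2)*(1/7490) = (-3285/2 - 1*4 - 191)*(1/7490) = (-3285/2 - 4 - 191)*(1/7490) = -3675/2*1/7490 = -105/428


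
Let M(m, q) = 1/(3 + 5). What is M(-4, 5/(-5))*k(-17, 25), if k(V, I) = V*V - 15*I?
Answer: -43/4 ≈ -10.750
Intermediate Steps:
M(m, q) = ⅛ (M(m, q) = 1/8 = ⅛)
k(V, I) = V² - 15*I
M(-4, 5/(-5))*k(-17, 25) = ((-17)² - 15*25)/8 = (289 - 375)/8 = (⅛)*(-86) = -43/4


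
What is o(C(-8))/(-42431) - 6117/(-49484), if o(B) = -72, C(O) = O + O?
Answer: 263113275/2099655604 ≈ 0.12531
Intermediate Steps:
C(O) = 2*O
o(C(-8))/(-42431) - 6117/(-49484) = -72/(-42431) - 6117/(-49484) = -72*(-1/42431) - 6117*(-1/49484) = 72/42431 + 6117/49484 = 263113275/2099655604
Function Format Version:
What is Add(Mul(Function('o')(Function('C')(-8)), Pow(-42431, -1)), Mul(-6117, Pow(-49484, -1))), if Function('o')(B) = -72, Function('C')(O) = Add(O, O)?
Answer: Rational(263113275, 2099655604) ≈ 0.12531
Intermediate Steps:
Function('C')(O) = Mul(2, O)
Add(Mul(Function('o')(Function('C')(-8)), Pow(-42431, -1)), Mul(-6117, Pow(-49484, -1))) = Add(Mul(-72, Pow(-42431, -1)), Mul(-6117, Pow(-49484, -1))) = Add(Mul(-72, Rational(-1, 42431)), Mul(-6117, Rational(-1, 49484))) = Add(Rational(72, 42431), Rational(6117, 49484)) = Rational(263113275, 2099655604)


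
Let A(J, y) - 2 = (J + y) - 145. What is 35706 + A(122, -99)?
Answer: 35586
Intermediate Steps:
A(J, y) = -143 + J + y (A(J, y) = 2 + ((J + y) - 145) = 2 + (-145 + J + y) = -143 + J + y)
35706 + A(122, -99) = 35706 + (-143 + 122 - 99) = 35706 - 120 = 35586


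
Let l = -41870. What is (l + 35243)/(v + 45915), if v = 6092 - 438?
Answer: -6627/51569 ≈ -0.12851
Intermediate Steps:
v = 5654
(l + 35243)/(v + 45915) = (-41870 + 35243)/(5654 + 45915) = -6627/51569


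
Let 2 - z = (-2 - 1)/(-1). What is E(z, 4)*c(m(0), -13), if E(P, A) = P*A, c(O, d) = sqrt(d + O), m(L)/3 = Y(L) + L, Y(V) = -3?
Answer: -4*I*sqrt(22) ≈ -18.762*I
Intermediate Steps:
m(L) = -9 + 3*L (m(L) = 3*(-3 + L) = -9 + 3*L)
z = -1 (z = 2 - (-2 - 1)/(-1) = 2 - (-3)*(-1) = 2 - 1*3 = 2 - 3 = -1)
c(O, d) = sqrt(O + d)
E(P, A) = A*P
E(z, 4)*c(m(0), -13) = (4*(-1))*sqrt((-9 + 3*0) - 13) = -4*sqrt((-9 + 0) - 13) = -4*sqrt(-9 - 13) = -4*I*sqrt(22)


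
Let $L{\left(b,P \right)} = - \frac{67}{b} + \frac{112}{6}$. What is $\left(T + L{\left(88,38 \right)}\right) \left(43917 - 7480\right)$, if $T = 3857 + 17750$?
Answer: $\frac{208017922075}{264} \approx 7.8795 \cdot 10^{8}$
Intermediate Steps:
$T = 21607$
$L{\left(b,P \right)} = \frac{56}{3} - \frac{67}{b}$ ($L{\left(b,P \right)} = - \frac{67}{b} + 112 \cdot \frac{1}{6} = - \frac{67}{b} + \frac{56}{3} = \frac{56}{3} - \frac{67}{b}$)
$\left(T + L{\left(88,38 \right)}\right) \left(43917 - 7480\right) = \left(21607 + \left(\frac{56}{3} - \frac{67}{88}\right)\right) \left(43917 - 7480\right) = \left(21607 + \left(\frac{56}{3} - \frac{67}{88}\right)\right) 36437 = \left(21607 + \frac{4727}{264}\right) 36437 = \frac{5708975}{264} \cdot 36437 = \frac{208017922075}{264}$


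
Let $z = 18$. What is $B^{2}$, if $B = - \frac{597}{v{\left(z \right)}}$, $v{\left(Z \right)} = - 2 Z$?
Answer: $\frac{39601}{144} \approx 275.01$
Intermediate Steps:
$B = \frac{199}{12}$ ($B = - \frac{597}{\left(-2\right) 18} = - \frac{597}{-36} = \left(-597\right) \left(- \frac{1}{36}\right) = \frac{199}{12} \approx 16.583$)
$B^{2} = \left(\frac{199}{12}\right)^{2} = \frac{39601}{144}$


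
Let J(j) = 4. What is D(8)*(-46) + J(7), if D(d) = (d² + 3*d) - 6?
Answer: -3768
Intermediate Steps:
D(d) = -6 + d² + 3*d
D(8)*(-46) + J(7) = (-6 + 8² + 3*8)*(-46) + 4 = (-6 + 64 + 24)*(-46) + 4 = 82*(-46) + 4 = -3772 + 4 = -3768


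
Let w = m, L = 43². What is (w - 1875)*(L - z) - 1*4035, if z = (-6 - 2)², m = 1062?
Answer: -1455240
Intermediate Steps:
L = 1849
z = 64 (z = (-8)² = 64)
w = 1062
(w - 1875)*(L - z) - 1*4035 = (1062 - 1875)*(1849 - 1*64) - 1*4035 = -813*(1849 - 64) - 4035 = -813*1785 - 4035 = -1451205 - 4035 = -1455240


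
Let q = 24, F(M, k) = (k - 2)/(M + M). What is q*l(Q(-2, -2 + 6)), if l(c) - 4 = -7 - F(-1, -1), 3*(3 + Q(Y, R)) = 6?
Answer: -108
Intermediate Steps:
Q(Y, R) = -1 (Q(Y, R) = -3 + (1/3)*6 = -3 + 2 = -1)
F(M, k) = (-2 + k)/(2*M) (F(M, k) = (-2 + k)/((2*M)) = (-2 + k)*(1/(2*M)) = (-2 + k)/(2*M))
l(c) = -9/2 (l(c) = 4 + (-7 - (-2 - 1)/(2*(-1))) = 4 + (-7 - (-1)*(-3)/2) = 4 + (-7 - 1*3/2) = 4 + (-7 - 3/2) = 4 - 17/2 = -9/2)
q*l(Q(-2, -2 + 6)) = 24*(-9/2) = -108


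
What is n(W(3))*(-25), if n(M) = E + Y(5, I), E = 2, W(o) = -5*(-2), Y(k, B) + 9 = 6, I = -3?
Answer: 25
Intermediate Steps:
Y(k, B) = -3 (Y(k, B) = -9 + 6 = -3)
W(o) = 10
n(M) = -1 (n(M) = 2 - 3 = -1)
n(W(3))*(-25) = -1*(-25) = 25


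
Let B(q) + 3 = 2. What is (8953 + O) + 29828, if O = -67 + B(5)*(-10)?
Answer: 38724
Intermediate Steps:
B(q) = -1 (B(q) = -3 + 2 = -1)
O = -57 (O = -67 - 1*(-10) = -67 + 10 = -57)
(8953 + O) + 29828 = (8953 - 57) + 29828 = 8896 + 29828 = 38724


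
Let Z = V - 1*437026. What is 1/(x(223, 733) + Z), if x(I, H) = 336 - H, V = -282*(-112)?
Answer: -1/405839 ≈ -2.4640e-6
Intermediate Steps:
V = 31584
Z = -405442 (Z = 31584 - 1*437026 = 31584 - 437026 = -405442)
1/(x(223, 733) + Z) = 1/((336 - 1*733) - 405442) = 1/((336 - 733) - 405442) = 1/(-397 - 405442) = 1/(-405839) = -1/405839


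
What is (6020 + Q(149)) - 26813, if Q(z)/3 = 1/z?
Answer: -3098154/149 ≈ -20793.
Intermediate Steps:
Q(z) = 3/z
(6020 + Q(149)) - 26813 = (6020 + 3/149) - 26813 = 896983/149 - 26813 = -3098154/149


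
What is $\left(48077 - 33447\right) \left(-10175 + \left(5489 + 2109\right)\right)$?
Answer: $-37701510$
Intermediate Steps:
$\left(48077 - 33447\right) \left(-10175 + \left(5489 + 2109\right)\right) = 14630 \left(-10175 + 7598\right) = 14630 \left(-2577\right) = -37701510$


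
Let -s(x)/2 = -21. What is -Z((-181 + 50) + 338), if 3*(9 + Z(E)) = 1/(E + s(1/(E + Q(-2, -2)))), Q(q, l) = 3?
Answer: 6722/747 ≈ 8.9987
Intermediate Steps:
s(x) = 42 (s(x) = -2*(-21) = 42)
Z(E) = -9 + 1/(3*(42 + E)) (Z(E) = -9 + 1/(3*(E + 42)) = -9 + 1/(3*(42 + E)))
-Z((-181 + 50) + 338) = -(-1133 - 27*((-181 + 50) + 338))/(3*(42 + ((-181 + 50) + 338))) = -(-1133 - 27*(-131 + 338))/(3*(42 + (-131 + 338))) = -(-1133 - 27*207)/(3*(42 + 207)) = -(-1133 - 5589)/(3*249) = -(-6722)/(3*249) = -1*(-6722/747) = 6722/747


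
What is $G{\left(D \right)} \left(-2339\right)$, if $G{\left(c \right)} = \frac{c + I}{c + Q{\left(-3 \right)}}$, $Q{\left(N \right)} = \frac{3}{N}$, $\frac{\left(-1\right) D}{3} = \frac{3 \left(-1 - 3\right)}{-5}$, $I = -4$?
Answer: $- \frac{130984}{41} \approx -3194.7$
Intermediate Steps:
$D = - \frac{36}{5}$ ($D = - 3 \frac{3 \left(-1 - 3\right)}{-5} = - 3 \cdot 3 \left(-4\right) \left(- \frac{1}{5}\right) = - 3 \left(\left(-12\right) \left(- \frac{1}{5}\right)\right) = \left(-3\right) \frac{12}{5} = - \frac{36}{5} \approx -7.2$)
$G{\left(c \right)} = \frac{-4 + c}{-1 + c}$ ($G{\left(c \right)} = \frac{c - 4}{c + \frac{3}{-3}} = \frac{-4 + c}{c + 3 \left(- \frac{1}{3}\right)} = \frac{-4 + c}{c - 1} = \frac{-4 + c}{-1 + c}$)
$G{\left(D \right)} \left(-2339\right) = \frac{-4 - \frac{36}{5}}{-1 - \frac{36}{5}} \left(-2339\right) = \frac{1}{- \frac{41}{5}} \left(- \frac{56}{5}\right) \left(-2339\right) = \left(- \frac{5}{41}\right) \left(- \frac{56}{5}\right) \left(-2339\right) = \frac{56}{41} \left(-2339\right) = - \frac{130984}{41}$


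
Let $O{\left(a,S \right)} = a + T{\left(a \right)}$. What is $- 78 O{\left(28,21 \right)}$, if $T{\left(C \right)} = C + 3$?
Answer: $-4602$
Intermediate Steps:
$T{\left(C \right)} = 3 + C$
$O{\left(a,S \right)} = 3 + 2 a$ ($O{\left(a,S \right)} = a + \left(3 + a\right) = 3 + 2 a$)
$- 78 O{\left(28,21 \right)} = - 78 \left(3 + 2 \cdot 28\right) = - 78 \left(3 + 56\right) = \left(-78\right) 59 = -4602$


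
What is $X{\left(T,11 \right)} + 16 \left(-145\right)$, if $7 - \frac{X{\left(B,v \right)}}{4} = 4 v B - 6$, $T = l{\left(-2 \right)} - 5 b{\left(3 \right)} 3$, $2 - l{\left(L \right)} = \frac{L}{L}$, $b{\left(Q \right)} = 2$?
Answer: $2836$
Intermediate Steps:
$l{\left(L \right)} = 1$ ($l{\left(L \right)} = 2 - \frac{L}{L} = 2 - 1 = 1$)
$T = -29$ ($T = 1 - 5 \cdot 2 \cdot 3 = 1 - 10 \cdot 3 = 1 - 30 = -29$)
$X{\left(B,v \right)} = 52 - 16 B v$ ($X{\left(B,v \right)} = 28 - 4 \left(4 v B - 6\right) = 28 - 4 \left(4 B v - 6\right) = 28 - 4 \left(-6 + 4 B v\right) = 28 - \left(-24 + 16 B v\right) = 52 - 16 B v$)
$X{\left(T,11 \right)} + 16 \left(-145\right) = \left(52 - \left(-464\right) 11\right) + 16 \left(-145\right) = \left(52 + 5104\right) - 2320 = 5156 - 2320 = 2836$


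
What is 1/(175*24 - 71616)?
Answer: -1/67416 ≈ -1.4833e-5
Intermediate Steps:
1/(175*24 - 71616) = 1/(4200 - 71616) = 1/(-67416) = -1/67416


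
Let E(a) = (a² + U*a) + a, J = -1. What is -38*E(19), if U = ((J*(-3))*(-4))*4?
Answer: 20216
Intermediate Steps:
U = -48 (U = (-1*(-3)*(-4))*4 = (3*(-4))*4 = -12*4 = -48)
E(a) = a² - 47*a (E(a) = (a² - 48*a) + a = a² - 47*a)
-38*E(19) = -722*(-47 + 19) = -722*(-28) = -38*(-532) = 20216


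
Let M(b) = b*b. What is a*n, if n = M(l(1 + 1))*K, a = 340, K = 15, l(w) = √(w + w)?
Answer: 20400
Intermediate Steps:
l(w) = √2*√w (l(w) = √(2*w) = √2*√w)
M(b) = b²
n = 60 (n = (√2*√(1 + 1))²*15 = (√2*√2)²*15 = 2²*15 = 4*15 = 60)
a*n = 340*60 = 20400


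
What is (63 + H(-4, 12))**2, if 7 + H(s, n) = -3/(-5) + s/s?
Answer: 82944/25 ≈ 3317.8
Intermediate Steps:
H(s, n) = -27/5 (H(s, n) = -7 + (-3/(-5) + s/s) = -7 + (-3*(-1/5) + 1) = -7 + (3/5 + 1) = -7 + 8/5 = -27/5)
(63 + H(-4, 12))**2 = (63 - 27/5)**2 = (288/5)**2 = 82944/25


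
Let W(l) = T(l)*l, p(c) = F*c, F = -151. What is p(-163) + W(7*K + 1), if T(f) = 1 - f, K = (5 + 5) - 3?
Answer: 22163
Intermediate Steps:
K = 7 (K = 10 - 3 = 7)
p(c) = -151*c
W(l) = l*(1 - l) (W(l) = (1 - l)*l = l*(1 - l))
p(-163) + W(7*K + 1) = -151*(-163) + (7*7 + 1)*(1 - (7*7 + 1)) = 24613 + (49 + 1)*(1 - (49 + 1)) = 24613 + 50*(1 - 1*50) = 24613 + 50*(1 - 50) = 24613 + 50*(-49) = 24613 - 2450 = 22163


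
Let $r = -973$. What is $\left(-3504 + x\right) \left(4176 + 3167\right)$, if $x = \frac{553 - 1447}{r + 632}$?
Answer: $- \frac{8767321710}{341} \approx -2.5711 \cdot 10^{7}$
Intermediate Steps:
$x = \frac{894}{341}$ ($x = \frac{553 - 1447}{-973 + 632} = - \frac{894}{-341} = \left(-894\right) \left(- \frac{1}{341}\right) = \frac{894}{341} \approx 2.6217$)
$\left(-3504 + x\right) \left(4176 + 3167\right) = \left(-3504 + \frac{894}{341}\right) \left(4176 + 3167\right) = \left(- \frac{1193970}{341}\right) 7343 = - \frac{8767321710}{341}$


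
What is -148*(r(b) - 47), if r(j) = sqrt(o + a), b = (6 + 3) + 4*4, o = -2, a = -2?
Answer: 6956 - 296*I ≈ 6956.0 - 296.0*I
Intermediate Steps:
b = 25 (b = 9 + 16 = 25)
r(j) = 2*I (r(j) = sqrt(-2 - 2) = sqrt(-4) = 2*I)
-148*(r(b) - 47) = -148*(2*I - 47) = -148*(-47 + 2*I) = -(-6956 + 296*I) = 6956 - 296*I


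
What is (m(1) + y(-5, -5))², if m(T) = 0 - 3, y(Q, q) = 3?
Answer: 0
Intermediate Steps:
m(T) = -3
(m(1) + y(-5, -5))² = (-3 + 3)² = 0² = 0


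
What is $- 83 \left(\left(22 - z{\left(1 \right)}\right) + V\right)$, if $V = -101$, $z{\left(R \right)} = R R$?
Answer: $6640$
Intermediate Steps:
$z{\left(R \right)} = R^{2}$
$- 83 \left(\left(22 - z{\left(1 \right)}\right) + V\right) = - 83 \left(\left(22 - 1^{2}\right) - 101\right) = - 83 \left(\left(22 - 1\right) - 101\right) = - 83 \left(21 - 101\right) = \left(-83\right) \left(-80\right) = 6640$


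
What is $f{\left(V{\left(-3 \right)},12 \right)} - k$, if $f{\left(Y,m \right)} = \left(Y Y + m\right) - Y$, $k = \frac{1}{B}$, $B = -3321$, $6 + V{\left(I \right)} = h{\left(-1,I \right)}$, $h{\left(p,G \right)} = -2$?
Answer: $\frac{278965}{3321} \approx 84.0$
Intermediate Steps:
$V{\left(I \right)} = -8$ ($V{\left(I \right)} = -6 - 2 = -8$)
$k = - \frac{1}{3321}$ ($k = \frac{1}{-3321} = - \frac{1}{3321} \approx -0.00030111$)
$f{\left(Y,m \right)} = m + Y^{2} - Y$ ($f{\left(Y,m \right)} = \left(Y^{2} + m\right) - Y = \left(m + Y^{2}\right) - Y = m + Y^{2} - Y$)
$f{\left(V{\left(-3 \right)},12 \right)} - k = \left(12 + \left(-8\right)^{2} - -8\right) - - \frac{1}{3321} = \left(12 + 64 + 8\right) + \frac{1}{3321} = 84 + \frac{1}{3321} = \frac{278965}{3321}$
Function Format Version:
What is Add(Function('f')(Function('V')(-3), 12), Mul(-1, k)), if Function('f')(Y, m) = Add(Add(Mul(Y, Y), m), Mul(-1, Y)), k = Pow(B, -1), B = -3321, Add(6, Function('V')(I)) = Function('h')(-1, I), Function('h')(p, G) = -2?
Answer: Rational(278965, 3321) ≈ 84.000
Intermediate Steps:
Function('V')(I) = -8 (Function('V')(I) = Add(-6, -2) = -8)
k = Rational(-1, 3321) (k = Pow(-3321, -1) = Rational(-1, 3321) ≈ -0.00030111)
Function('f')(Y, m) = Add(m, Pow(Y, 2), Mul(-1, Y)) (Function('f')(Y, m) = Add(Add(Pow(Y, 2), m), Mul(-1, Y)) = Add(Add(m, Pow(Y, 2)), Mul(-1, Y)) = Add(m, Pow(Y, 2), Mul(-1, Y)))
Add(Function('f')(Function('V')(-3), 12), Mul(-1, k)) = Add(Add(12, Pow(-8, 2), Mul(-1, -8)), Mul(-1, Rational(-1, 3321))) = Add(Add(12, 64, 8), Rational(1, 3321)) = Add(84, Rational(1, 3321)) = Rational(278965, 3321)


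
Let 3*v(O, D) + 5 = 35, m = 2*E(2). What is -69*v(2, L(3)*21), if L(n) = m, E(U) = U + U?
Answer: -690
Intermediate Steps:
E(U) = 2*U
m = 8 (m = 2*(2*2) = 2*4 = 8)
L(n) = 8
v(O, D) = 10 (v(O, D) = -5/3 + (⅓)*35 = -5/3 + 35/3 = 10)
-69*v(2, L(3)*21) = -69*10 = -690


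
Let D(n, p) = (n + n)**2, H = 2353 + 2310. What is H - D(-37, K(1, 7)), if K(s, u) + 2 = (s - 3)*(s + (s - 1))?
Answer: -813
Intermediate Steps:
H = 4663
K(s, u) = -2 + (-1 + 2*s)*(-3 + s) (K(s, u) = -2 + (s - 3)*(s + (s - 1)) = -2 + (-3 + s)*(s + (-1 + s)) = -2 + (-3 + s)*(-1 + 2*s) = -2 + (-1 + 2*s)*(-3 + s))
D(n, p) = 4*n**2 (D(n, p) = (2*n)**2 = 4*n**2)
H - D(-37, K(1, 7)) = 4663 - 4*(-37)**2 = 4663 - 4*1369 = 4663 - 1*5476 = 4663 - 5476 = -813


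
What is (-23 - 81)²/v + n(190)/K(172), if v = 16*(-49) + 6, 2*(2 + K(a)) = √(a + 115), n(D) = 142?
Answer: -1023664/105419 + 284*√287/271 ≈ 8.0433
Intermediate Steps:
K(a) = -2 + √(115 + a)/2 (K(a) = -2 + √(a + 115)/2 = -2 + √(115 + a)/2)
v = -778 (v = -784 + 6 = -778)
(-23 - 81)²/v + n(190)/K(172) = (-23 - 81)²/(-778) + 142/(-2 + √(115 + 172)/2) = (-104)²*(-1/778) + 142/(-2 + √287/2) = 10816*(-1/778) + 142/(-2 + √287/2) = -5408/389 + 142/(-2 + √287/2)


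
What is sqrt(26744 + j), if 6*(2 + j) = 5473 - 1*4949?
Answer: 2*sqrt(60366)/3 ≈ 163.80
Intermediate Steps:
j = 256/3 (j = -2 + (5473 - 1*4949)/6 = -2 + (5473 - 4949)/6 = -2 + (1/6)*524 = -2 + 262/3 = 256/3 ≈ 85.333)
sqrt(26744 + j) = sqrt(26744 + 256/3) = sqrt(80488/3) = 2*sqrt(60366)/3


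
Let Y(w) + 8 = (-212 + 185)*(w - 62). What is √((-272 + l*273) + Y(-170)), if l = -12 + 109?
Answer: √32465 ≈ 180.18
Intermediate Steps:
Y(w) = 1666 - 27*w (Y(w) = -8 + (-212 + 185)*(w - 62) = -8 - 27*(-62 + w) = -8 + (1674 - 27*w) = 1666 - 27*w)
l = 97
√((-272 + l*273) + Y(-170)) = √((-272 + 97*273) + (1666 - 27*(-170))) = √((-272 + 26481) + (1666 + 4590)) = √(26209 + 6256) = √32465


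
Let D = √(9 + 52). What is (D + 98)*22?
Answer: 2156 + 22*√61 ≈ 2327.8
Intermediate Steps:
D = √61 ≈ 7.8102
(D + 98)*22 = (√61 + 98)*22 = (98 + √61)*22 = 2156 + 22*√61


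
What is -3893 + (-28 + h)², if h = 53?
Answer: -3268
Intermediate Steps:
-3893 + (-28 + h)² = -3893 + (-28 + 53)² = -3893 + 25² = -3893 + 625 = -3268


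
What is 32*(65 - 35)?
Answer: 960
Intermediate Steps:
32*(65 - 35) = 32*30 = 960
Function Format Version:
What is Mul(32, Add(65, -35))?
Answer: 960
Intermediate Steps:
Mul(32, Add(65, -35)) = Mul(32, 30) = 960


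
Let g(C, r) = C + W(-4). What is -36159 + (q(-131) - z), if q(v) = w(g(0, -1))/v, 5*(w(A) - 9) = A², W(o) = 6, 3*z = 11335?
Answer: -78477103/1965 ≈ -39937.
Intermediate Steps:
z = 11335/3 (z = (⅓)*11335 = 11335/3 ≈ 3778.3)
g(C, r) = 6 + C (g(C, r) = C + 6 = 6 + C)
w(A) = 9 + A²/5
q(v) = 81/(5*v) (q(v) = (9 + (6 + 0)²/5)/v = (9 + (⅕)*6²)/v = (9 + (⅕)*36)/v = (9 + 36/5)/v = 81/(5*v))
-36159 + (q(-131) - z) = -36159 + ((81/5)/(-131) - 1*11335/3) = -36159 + ((81/5)*(-1/131) - 11335/3) = -36159 + (-81/655 - 11335/3) = -36159 - 7424668/1965 = -78477103/1965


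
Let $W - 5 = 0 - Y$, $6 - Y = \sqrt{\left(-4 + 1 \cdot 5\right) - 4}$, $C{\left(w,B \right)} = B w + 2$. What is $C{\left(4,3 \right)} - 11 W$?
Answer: $25 - 11 i \sqrt{3} \approx 25.0 - 19.053 i$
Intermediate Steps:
$C{\left(w,B \right)} = 2 + B w$
$Y = 6 - i \sqrt{3}$ ($Y = 6 - \sqrt{\left(-4 + 1 \cdot 5\right) - 4} = 6 - \sqrt{\left(-4 + 5\right) - 4} = 6 - \sqrt{1 - 4} = 6 - \sqrt{-3} = 6 - i \sqrt{3} \approx 6.0 - 1.732 i$)
$W = -1 + i \sqrt{3}$ ($W = 5 - \left(6 - i \sqrt{3}\right) = -1 + i \sqrt{3} \approx -1.0 + 1.732 i$)
$C{\left(4,3 \right)} - 11 W = \left(2 + 3 \cdot 4\right) - 11 \left(-1 + i \sqrt{3}\right) = \left(2 + 12\right) + \left(11 - 11 i \sqrt{3}\right) = 14 + \left(11 - 11 i \sqrt{3}\right) = 25 - 11 i \sqrt{3}$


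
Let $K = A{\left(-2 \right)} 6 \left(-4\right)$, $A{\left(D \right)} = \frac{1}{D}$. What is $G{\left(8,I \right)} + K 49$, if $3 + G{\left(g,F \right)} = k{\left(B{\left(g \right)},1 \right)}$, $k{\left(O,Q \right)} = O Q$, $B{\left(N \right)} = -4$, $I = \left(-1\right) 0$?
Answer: $581$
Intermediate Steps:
$I = 0$
$G{\left(g,F \right)} = -7$ ($G{\left(g,F \right)} = -3 - 4 = -7$)
$K = 12$ ($K = \frac{1}{-2} \cdot 6 \left(-4\right) = \left(- \frac{1}{2}\right) 6 \left(-4\right) = \left(-3\right) \left(-4\right) = 12$)
$G{\left(8,I \right)} + K 49 = -7 + 12 \cdot 49 = -7 + 588 = 581$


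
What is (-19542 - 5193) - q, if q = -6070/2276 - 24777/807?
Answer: -7561712513/306122 ≈ -24702.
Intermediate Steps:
q = -10215157/306122 (q = -6070*1/2276 - 24777*1/807 = -3035/1138 - 8259/269 = -10215157/306122 ≈ -33.370)
(-19542 - 5193) - q = (-19542 - 5193) - 1*(-10215157/306122) = -24735 + 10215157/306122 = -7561712513/306122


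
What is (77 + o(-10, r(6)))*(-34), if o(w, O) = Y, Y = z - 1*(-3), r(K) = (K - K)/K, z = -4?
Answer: -2584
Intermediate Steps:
r(K) = 0 (r(K) = 0/K = 0)
Y = -1 (Y = -4 - 1*(-3) = -4 + 3 = -1)
o(w, O) = -1
(77 + o(-10, r(6)))*(-34) = (77 - 1)*(-34) = 76*(-34) = -2584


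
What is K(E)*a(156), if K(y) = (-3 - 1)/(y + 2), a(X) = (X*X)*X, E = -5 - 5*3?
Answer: 843648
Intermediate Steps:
E = -20 (E = -5 - 15 = -20)
a(X) = X³ (a(X) = X²*X = X³)
K(y) = -4/(2 + y)
K(E)*a(156) = -4/(2 - 20)*156³ = -4/(-18)*3796416 = -4*(-1/18)*3796416 = (2/9)*3796416 = 843648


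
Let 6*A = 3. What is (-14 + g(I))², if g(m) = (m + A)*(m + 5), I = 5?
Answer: 1681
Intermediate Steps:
A = ½ (A = (⅙)*3 = ½ ≈ 0.50000)
g(m) = (½ + m)*(5 + m) (g(m) = (m + ½)*(m + 5) = (½ + m)*(5 + m))
(-14 + g(I))² = (-14 + (5/2 + 5² + (11/2)*5))² = (-14 + (5/2 + 25 + 55/2))² = (-14 + 55)² = 41² = 1681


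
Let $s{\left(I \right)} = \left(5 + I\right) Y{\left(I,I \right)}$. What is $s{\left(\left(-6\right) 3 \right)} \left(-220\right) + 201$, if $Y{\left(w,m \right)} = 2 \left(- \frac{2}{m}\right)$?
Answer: $\frac{7529}{9} \approx 836.56$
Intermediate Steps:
$Y{\left(w,m \right)} = - \frac{4}{m}$
$s{\left(I \right)} = - \frac{4 \left(5 + I\right)}{I}$ ($s{\left(I \right)} = \left(5 + I\right) \left(- \frac{4}{I}\right) = - \frac{4 \left(5 + I\right)}{I}$)
$s{\left(\left(-6\right) 3 \right)} \left(-220\right) + 201 = \left(-4 - \frac{20}{\left(-6\right) 3}\right) \left(-220\right) + 201 = \left(-4 - \frac{20}{-18}\right) \left(-220\right) + 201 = \left(-4 - - \frac{10}{9}\right) \left(-220\right) + 201 = \left(-4 + \frac{10}{9}\right) \left(-220\right) + 201 = \left(- \frac{26}{9}\right) \left(-220\right) + 201 = \frac{5720}{9} + 201 = \frac{7529}{9}$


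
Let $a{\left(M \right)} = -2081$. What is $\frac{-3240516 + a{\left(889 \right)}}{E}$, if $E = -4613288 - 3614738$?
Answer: $\frac{170663}{433054} \approx 0.39409$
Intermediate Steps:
$E = -8228026$ ($E = -4613288 - 3614738 = -8228026$)
$\frac{-3240516 + a{\left(889 \right)}}{E} = \frac{-3240516 - 2081}{-8228026} = \left(-3242597\right) \left(- \frac{1}{8228026}\right) = \frac{170663}{433054}$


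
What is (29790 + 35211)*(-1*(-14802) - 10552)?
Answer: 276254250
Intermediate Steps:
(29790 + 35211)*(-1*(-14802) - 10552) = 65001*(14802 - 10552) = 65001*4250 = 276254250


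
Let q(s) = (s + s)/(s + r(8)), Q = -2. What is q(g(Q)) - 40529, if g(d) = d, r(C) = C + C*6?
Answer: -1094285/27 ≈ -40529.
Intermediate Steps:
r(C) = 7*C (r(C) = C + 6*C = 7*C)
q(s) = 2*s/(56 + s) (q(s) = (s + s)/(s + 7*8) = (2*s)/(s + 56) = (2*s)/(56 + s) = 2*s/(56 + s))
q(g(Q)) - 40529 = 2*(-2)/(56 - 2) - 40529 = 2*(-2)/54 - 40529 = 2*(-2)*(1/54) - 40529 = -2/27 - 40529 = -1094285/27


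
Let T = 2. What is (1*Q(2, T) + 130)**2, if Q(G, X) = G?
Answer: 17424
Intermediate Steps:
(1*Q(2, T) + 130)**2 = (1*2 + 130)**2 = (2 + 130)**2 = 132**2 = 17424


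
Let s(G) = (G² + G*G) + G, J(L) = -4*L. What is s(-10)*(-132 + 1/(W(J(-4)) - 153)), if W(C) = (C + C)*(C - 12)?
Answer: -125438/5 ≈ -25088.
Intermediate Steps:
W(C) = 2*C*(-12 + C) (W(C) = (2*C)*(-12 + C) = 2*C*(-12 + C))
s(G) = G + 2*G² (s(G) = (G² + G²) + G = 2*G² + G = G + 2*G²)
s(-10)*(-132 + 1/(W(J(-4)) - 153)) = (-10*(1 + 2*(-10)))*(-132 + 1/(2*(-4*(-4))*(-12 - 4*(-4)) - 153)) = (-10*(1 - 20))*(-132 + 1/(2*16*(-12 + 16) - 153)) = (-10*(-19))*(-132 + 1/(2*16*4 - 153)) = 190*(-132 + 1/(128 - 153)) = 190*(-132 + 1/(-25)) = 190*(-132 - 1/25) = 190*(-3301/25) = -125438/5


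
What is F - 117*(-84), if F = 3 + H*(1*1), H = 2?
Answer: 9833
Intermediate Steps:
F = 5 (F = 3 + 2*(1*1) = 3 + 2*1 = 3 + 2 = 5)
F - 117*(-84) = 5 - 117*(-84) = 5 + 9828 = 9833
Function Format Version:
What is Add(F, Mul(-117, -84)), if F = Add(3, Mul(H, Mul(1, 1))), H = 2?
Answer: 9833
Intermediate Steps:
F = 5 (F = Add(3, Mul(2, Mul(1, 1))) = Add(3, Mul(2, 1)) = Add(3, 2) = 5)
Add(F, Mul(-117, -84)) = Add(5, Mul(-117, -84)) = Add(5, 9828) = 9833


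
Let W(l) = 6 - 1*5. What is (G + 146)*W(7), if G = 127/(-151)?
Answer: 21919/151 ≈ 145.16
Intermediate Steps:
W(l) = 1 (W(l) = 6 - 5 = 1)
G = -127/151 (G = 127*(-1/151) = -127/151 ≈ -0.84106)
(G + 146)*W(7) = (-127/151 + 146)*1 = (21919/151)*1 = 21919/151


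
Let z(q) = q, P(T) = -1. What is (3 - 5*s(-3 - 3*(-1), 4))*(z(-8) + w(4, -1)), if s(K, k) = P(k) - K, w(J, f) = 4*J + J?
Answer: 96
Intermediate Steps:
w(J, f) = 5*J
s(K, k) = -1 - K
(3 - 5*s(-3 - 3*(-1), 4))*(z(-8) + w(4, -1)) = (3 - 5*(-1 - (-3 - 3*(-1))))*(-8 + 5*4) = (3 - 5*(-1 - (-3 + 3)))*(-8 + 20) = (3 - 5*(-1 - 1*0))*12 = (3 - 5*(-1 + 0))*12 = (3 - 5*(-1))*12 = (3 + 5)*12 = 8*12 = 96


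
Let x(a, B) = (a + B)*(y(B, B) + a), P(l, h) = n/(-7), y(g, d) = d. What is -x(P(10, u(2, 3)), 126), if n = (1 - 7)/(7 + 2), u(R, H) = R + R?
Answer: -7011904/441 ≈ -15900.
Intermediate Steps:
u(R, H) = 2*R
n = -⅔ (n = -6/9 = -6*⅑ = -⅔ ≈ -0.66667)
P(l, h) = 2/21 (P(l, h) = -⅔/(-7) = -⅔*(-⅐) = 2/21)
x(a, B) = (B + a)² (x(a, B) = (a + B)*(B + a) = (B + a)*(B + a) = (B + a)²)
-x(P(10, u(2, 3)), 126) = -(126² + (2/21)² + 2*126*(2/21)) = -(15876 + 4/441 + 24) = -1*7011904/441 = -7011904/441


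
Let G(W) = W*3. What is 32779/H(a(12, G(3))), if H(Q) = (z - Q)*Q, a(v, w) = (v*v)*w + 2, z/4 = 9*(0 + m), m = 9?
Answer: -32779/1264252 ≈ -0.025928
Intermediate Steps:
z = 324 (z = 4*(9*(0 + 9)) = 4*(9*9) = 4*81 = 324)
G(W) = 3*W
a(v, w) = 2 + w*v² (a(v, w) = v²*w + 2 = w*v² + 2 = 2 + w*v²)
H(Q) = Q*(324 - Q) (H(Q) = (324 - Q)*Q = Q*(324 - Q))
32779/H(a(12, G(3))) = 32779/(((2 + (3*3)*12²)*(324 - (2 + (3*3)*12²)))) = 32779/(((2 + 9*144)*(324 - (2 + 9*144)))) = 32779/(((2 + 1296)*(324 - (2 + 1296)))) = 32779/((1298*(324 - 1*1298))) = 32779/((1298*(324 - 1298))) = 32779/((1298*(-974))) = 32779/(-1264252) = 32779*(-1/1264252) = -32779/1264252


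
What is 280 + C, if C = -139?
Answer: 141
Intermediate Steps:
280 + C = 280 - 139 = 141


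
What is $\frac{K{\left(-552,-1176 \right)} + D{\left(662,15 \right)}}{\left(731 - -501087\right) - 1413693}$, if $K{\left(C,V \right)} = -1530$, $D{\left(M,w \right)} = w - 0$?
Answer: $\frac{303}{182375} \approx 0.0016614$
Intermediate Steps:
$D{\left(M,w \right)} = w$ ($D{\left(M,w \right)} = w + 0 = w$)
$\frac{K{\left(-552,-1176 \right)} + D{\left(662,15 \right)}}{\left(731 - -501087\right) - 1413693} = \frac{-1530 + 15}{\left(731 - -501087\right) - 1413693} = - \frac{1515}{\left(731 + 501087\right) - 1413693} = - \frac{1515}{501818 - 1413693} = - \frac{1515}{-911875} = \left(-1515\right) \left(- \frac{1}{911875}\right) = \frac{303}{182375}$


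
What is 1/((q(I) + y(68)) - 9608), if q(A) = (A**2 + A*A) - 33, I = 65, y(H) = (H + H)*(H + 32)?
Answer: 1/12409 ≈ 8.0587e-5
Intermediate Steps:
y(H) = 2*H*(32 + H) (y(H) = (2*H)*(32 + H) = 2*H*(32 + H))
q(A) = -33 + 2*A**2 (q(A) = (A**2 + A**2) - 33 = 2*A**2 - 33 = -33 + 2*A**2)
1/((q(I) + y(68)) - 9608) = 1/(((-33 + 2*65**2) + 2*68*(32 + 68)) - 9608) = 1/(((-33 + 2*4225) + 2*68*100) - 9608) = 1/(((-33 + 8450) + 13600) - 9608) = 1/((8417 + 13600) - 9608) = 1/(22017 - 9608) = 1/12409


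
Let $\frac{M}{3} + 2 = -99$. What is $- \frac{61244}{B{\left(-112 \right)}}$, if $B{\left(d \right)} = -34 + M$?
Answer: $\frac{61244}{337} \approx 181.73$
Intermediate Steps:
$M = -303$ ($M = -6 + 3 \left(-99\right) = -6 - 297 = -303$)
$B{\left(d \right)} = -337$ ($B{\left(d \right)} = -34 - 303 = -337$)
$- \frac{61244}{B{\left(-112 \right)}} = - \frac{61244}{-337} = \left(-61244\right) \left(- \frac{1}{337}\right) = \frac{61244}{337}$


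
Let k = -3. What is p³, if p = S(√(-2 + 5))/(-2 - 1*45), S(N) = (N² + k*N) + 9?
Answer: -2700/103823 + 1377*√3/103823 ≈ -0.0030337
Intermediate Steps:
S(N) = 9 + N² - 3*N (S(N) = (N² - 3*N) + 9 = 9 + N² - 3*N)
p = -12/47 + 3*√3/47 (p = (9 + (√(-2 + 5))² - 3*√(-2 + 5))/(-2 - 1*45) = (9 + (√3)² - 3*√3)/(-2 - 45) = (9 + 3 - 3*√3)/(-47) = (12 - 3*√3)*(-1/47) = -12/47 + 3*√3/47 ≈ -0.14476)
p³ = (-12/47 + 3*√3/47)³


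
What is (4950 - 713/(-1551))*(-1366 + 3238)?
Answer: 4791173712/517 ≈ 9.2673e+6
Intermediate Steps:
(4950 - 713/(-1551))*(-1366 + 3238) = (4950 - 713*(-1/1551))*1872 = (4950 + 713/1551)*1872 = (7678163/1551)*1872 = 4791173712/517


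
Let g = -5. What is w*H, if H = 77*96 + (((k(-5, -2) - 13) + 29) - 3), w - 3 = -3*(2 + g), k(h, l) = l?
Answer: 88836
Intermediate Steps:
w = 12 (w = 3 - 3*(2 - 5) = 3 - 3*(-3) = 3 + 9 = 12)
H = 7403 (H = 77*96 + (((-2 - 13) + 29) - 3) = 7392 + ((-15 + 29) - 3) = 7392 + (14 - 3) = 7392 + 11 = 7403)
w*H = 12*7403 = 88836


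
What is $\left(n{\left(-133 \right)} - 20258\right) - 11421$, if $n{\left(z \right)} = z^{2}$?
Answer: $-13990$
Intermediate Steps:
$\left(n{\left(-133 \right)} - 20258\right) - 11421 = \left(\left(-133\right)^{2} - 20258\right) - 11421 = \left(17689 - 20258\right) - 11421 = -2569 - 11421 = -13990$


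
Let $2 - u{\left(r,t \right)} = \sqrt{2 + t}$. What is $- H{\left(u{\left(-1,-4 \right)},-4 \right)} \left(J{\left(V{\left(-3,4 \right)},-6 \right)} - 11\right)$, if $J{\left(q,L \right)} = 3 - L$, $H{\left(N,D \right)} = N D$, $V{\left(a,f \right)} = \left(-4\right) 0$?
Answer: $-16 + 8 i \sqrt{2} \approx -16.0 + 11.314 i$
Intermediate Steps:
$V{\left(a,f \right)} = 0$
$u{\left(r,t \right)} = 2 - \sqrt{2 + t}$
$H{\left(N,D \right)} = D N$
$- H{\left(u{\left(-1,-4 \right)},-4 \right)} \left(J{\left(V{\left(-3,4 \right)},-6 \right)} - 11\right) = - - 4 \left(2 - \sqrt{2 - 4}\right) \left(\left(3 - -6\right) - 11\right) = - - 4 \left(2 - \sqrt{-2}\right) \left(\left(3 + 6\right) - 11\right) = - - 4 \left(2 - i \sqrt{2}\right) \left(9 - 11\right) = - - 4 \left(2 - i \sqrt{2}\right) \left(-2\right) = - \left(-8 + 4 i \sqrt{2}\right) \left(-2\right) = - (16 - 8 i \sqrt{2}) = -16 + 8 i \sqrt{2}$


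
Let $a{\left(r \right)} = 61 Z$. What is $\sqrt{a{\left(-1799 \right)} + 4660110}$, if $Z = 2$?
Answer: $2 \sqrt{1165058} \approx 2158.8$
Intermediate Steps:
$a{\left(r \right)} = 122$ ($a{\left(r \right)} = 61 \cdot 2 = 122$)
$\sqrt{a{\left(-1799 \right)} + 4660110} = \sqrt{122 + 4660110} = \sqrt{4660232} = 2 \sqrt{1165058}$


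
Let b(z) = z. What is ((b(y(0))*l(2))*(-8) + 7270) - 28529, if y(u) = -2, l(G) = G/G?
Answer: -21243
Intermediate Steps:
l(G) = 1
((b(y(0))*l(2))*(-8) + 7270) - 28529 = (-2*1*(-8) + 7270) - 28529 = (-2*(-8) + 7270) - 28529 = (16 + 7270) - 28529 = 7286 - 28529 = -21243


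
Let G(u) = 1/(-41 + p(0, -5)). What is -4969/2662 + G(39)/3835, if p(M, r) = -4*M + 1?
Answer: -381123631/204175400 ≈ -1.8666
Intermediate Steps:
p(M, r) = 1 - 4*M
G(u) = -1/40 (G(u) = 1/(-41 + (1 - 4*0)) = 1/(-41 + (1 + 0)) = 1/(-41 + 1) = 1/(-40) = -1/40)
-4969/2662 + G(39)/3835 = -4969/2662 - 1/40/3835 = -4969*1/2662 - 1/40*1/3835 = -4969/2662 - 1/153400 = -381123631/204175400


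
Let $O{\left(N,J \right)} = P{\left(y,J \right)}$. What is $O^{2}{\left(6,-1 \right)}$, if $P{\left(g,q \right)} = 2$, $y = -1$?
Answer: $4$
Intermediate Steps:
$O{\left(N,J \right)} = 2$
$O^{2}{\left(6,-1 \right)} = 2^{2} = 4$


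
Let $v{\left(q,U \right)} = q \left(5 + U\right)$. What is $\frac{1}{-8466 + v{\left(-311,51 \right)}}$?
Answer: $- \frac{1}{25882} \approx -3.8637 \cdot 10^{-5}$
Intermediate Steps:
$\frac{1}{-8466 + v{\left(-311,51 \right)}} = \frac{1}{-8466 - 311 \left(5 + 51\right)} = \frac{1}{-8466 - 17416} = \frac{1}{-25882} = - \frac{1}{25882}$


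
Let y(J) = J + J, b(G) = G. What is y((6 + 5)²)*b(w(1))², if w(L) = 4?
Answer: 3872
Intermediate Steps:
y(J) = 2*J
y((6 + 5)²)*b(w(1))² = (2*(6 + 5)²)*4² = (2*11²)*16 = (2*121)*16 = 242*16 = 3872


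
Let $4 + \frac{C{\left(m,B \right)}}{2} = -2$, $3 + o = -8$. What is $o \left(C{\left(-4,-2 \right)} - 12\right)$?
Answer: $264$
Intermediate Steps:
$o = -11$ ($o = -3 - 8 = -11$)
$C{\left(m,B \right)} = -12$ ($C{\left(m,B \right)} = -8 + 2 \left(-2\right) = -8 - 4 = -12$)
$o \left(C{\left(-4,-2 \right)} - 12\right) = - 11 \left(-12 - 12\right) = \left(-11\right) \left(-24\right) = 264$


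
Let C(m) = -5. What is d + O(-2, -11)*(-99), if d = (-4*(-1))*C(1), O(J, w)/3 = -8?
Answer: 2356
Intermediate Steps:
O(J, w) = -24 (O(J, w) = 3*(-8) = -24)
d = -20 (d = -4*(-1)*(-5) = 4*(-5) = -20)
d + O(-2, -11)*(-99) = -20 - 24*(-99) = -20 + 2376 = 2356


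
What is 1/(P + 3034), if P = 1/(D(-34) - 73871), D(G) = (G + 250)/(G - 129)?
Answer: 12041189/36532967263 ≈ 0.00032960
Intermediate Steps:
D(G) = (250 + G)/(-129 + G)
P = -163/12041189 (P = 1/((250 - 34)/(-129 - 34) - 73871) = 1/(216/(-163) - 73871) = 1/(-1/163*216 - 73871) = 1/(-216/163 - 73871) = 1/(-12041189/163) = -163/12041189 ≈ -1.3537e-5)
1/(P + 3034) = 1/(-163/12041189 + 3034) = 1/(36532967263/12041189) = 12041189/36532967263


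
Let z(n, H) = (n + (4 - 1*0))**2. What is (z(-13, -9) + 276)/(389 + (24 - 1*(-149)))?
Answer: 357/562 ≈ 0.63523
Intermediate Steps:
z(n, H) = (4 + n)**2 (z(n, H) = (n + (4 + 0))**2 = (n + 4)**2 = (4 + n)**2)
(z(-13, -9) + 276)/(389 + (24 - 1*(-149))) = ((4 - 13)**2 + 276)/(389 + (24 - 1*(-149))) = ((-9)**2 + 276)/(389 + (24 + 149)) = (81 + 276)/(389 + 173) = 357/562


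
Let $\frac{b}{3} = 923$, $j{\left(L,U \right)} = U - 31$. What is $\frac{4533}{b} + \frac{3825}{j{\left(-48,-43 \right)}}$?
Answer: $- \frac{3418661}{68302} \approx -50.052$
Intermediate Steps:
$j{\left(L,U \right)} = -31 + U$ ($j{\left(L,U \right)} = U - 31 = -31 + U$)
$b = 2769$ ($b = 3 \cdot 923 = 2769$)
$\frac{4533}{b} + \frac{3825}{j{\left(-48,-43 \right)}} = \frac{4533}{2769} + \frac{3825}{-31 - 43} = 4533 \cdot \frac{1}{2769} + \frac{3825}{-74} = \frac{1511}{923} + 3825 \left(- \frac{1}{74}\right) = \frac{1511}{923} - \frac{3825}{74} = - \frac{3418661}{68302}$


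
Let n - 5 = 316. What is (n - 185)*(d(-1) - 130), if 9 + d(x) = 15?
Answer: -16864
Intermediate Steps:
n = 321 (n = 5 + 316 = 321)
d(x) = 6 (d(x) = -9 + 15 = 6)
(n - 185)*(d(-1) - 130) = (321 - 185)*(6 - 130) = 136*(-124) = -16864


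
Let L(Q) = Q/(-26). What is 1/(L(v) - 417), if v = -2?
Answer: -13/5420 ≈ -0.0023985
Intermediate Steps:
L(Q) = -Q/26 (L(Q) = Q*(-1/26) = -Q/26)
1/(L(v) - 417) = 1/(-1/26*(-2) - 417) = 1/(1/13 - 417) = 1/(-5420/13) = -13/5420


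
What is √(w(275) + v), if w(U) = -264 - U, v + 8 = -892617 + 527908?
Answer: 6*I*√10146 ≈ 604.36*I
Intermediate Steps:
v = -364717 (v = -8 + (-892617 + 527908) = -8 - 364709 = -364717)
√(w(275) + v) = √((-264 - 1*275) - 364717) = √((-264 - 275) - 364717) = √(-539 - 364717) = √(-365256) = 6*I*√10146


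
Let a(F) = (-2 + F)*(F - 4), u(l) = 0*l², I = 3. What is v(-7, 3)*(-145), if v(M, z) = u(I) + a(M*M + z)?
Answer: -348000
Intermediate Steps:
u(l) = 0
a(F) = (-4 + F)*(-2 + F) (a(F) = (-2 + F)*(-4 + F) = (-4 + F)*(-2 + F))
v(M, z) = 8 + (z + M²)² - 6*z - 6*M² (v(M, z) = 0 + (8 + (M*M + z)² - 6*(M*M + z)) = 0 + (8 + (M² + z)² - 6*(M² + z)) = 0 + (8 + (z + M²)² - 6*(z + M²)) = 0 + (8 + (z + M²)² + (-6*z - 6*M²)) = 0 + (8 + (z + M²)² - 6*z - 6*M²) = 8 + (z + M²)² - 6*z - 6*M²)
v(-7, 3)*(-145) = (8 + (3 + (-7)²)² - 6*3 - 6*(-7)²)*(-145) = (8 + (3 + 49)² - 18 - 6*49)*(-145) = (8 + 52² - 18 - 294)*(-145) = (8 + 2704 - 18 - 294)*(-145) = 2400*(-145) = -348000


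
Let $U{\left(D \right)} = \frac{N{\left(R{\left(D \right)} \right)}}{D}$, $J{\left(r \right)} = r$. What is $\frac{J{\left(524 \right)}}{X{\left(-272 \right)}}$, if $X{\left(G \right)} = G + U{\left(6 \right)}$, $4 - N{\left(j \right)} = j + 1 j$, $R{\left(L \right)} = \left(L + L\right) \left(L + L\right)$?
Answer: $- \frac{786}{479} \approx -1.6409$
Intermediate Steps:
$R{\left(L \right)} = 4 L^{2}$ ($R{\left(L \right)} = 2 L 2 L = 4 L^{2}$)
$N{\left(j \right)} = 4 - 2 j$ ($N{\left(j \right)} = 4 - \left(j + 1 j\right) = 4 - \left(j + j\right) = 4 - 2 j$)
$U{\left(D \right)} = \frac{4 - 8 D^{2}}{D}$ ($U{\left(D \right)} = \frac{4 - 2 \cdot 4 D^{2}}{D} = \frac{4 - 8 D^{2}}{D}$)
$X{\left(G \right)} = - \frac{142}{3} + G$ ($X{\left(G \right)} = G + \left(\left(-8\right) 6 + \frac{4}{6}\right) = G + \left(-48 + 4 \cdot \frac{1}{6}\right) = G + \left(-48 + \frac{2}{3}\right) = G - \frac{142}{3} = - \frac{142}{3} + G$)
$\frac{J{\left(524 \right)}}{X{\left(-272 \right)}} = \frac{524}{- \frac{142}{3} - 272} = \frac{524}{- \frac{958}{3}} = 524 \left(- \frac{3}{958}\right) = - \frac{786}{479}$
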